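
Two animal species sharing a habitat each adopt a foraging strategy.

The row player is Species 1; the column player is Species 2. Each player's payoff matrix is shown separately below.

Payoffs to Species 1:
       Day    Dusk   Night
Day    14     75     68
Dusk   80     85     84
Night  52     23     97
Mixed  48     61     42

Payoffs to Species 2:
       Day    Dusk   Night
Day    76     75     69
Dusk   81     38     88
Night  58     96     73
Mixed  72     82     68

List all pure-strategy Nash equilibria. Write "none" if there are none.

Check each profile: it is a Nash equilibrium iff no player can strictly gain by switching unilaterally.
(Day, Day): Species 1 can switch to Dusk (14 → 80). Not NE.
(Day, Dusk): Species 1 can switch to Dusk (75 → 85). Not NE.
(Day, Night): Species 1 can switch to Dusk (68 → 84). Not NE.
(Dusk, Day): Species 2 can switch to Night (81 → 88). Not NE.
(Dusk, Dusk): Species 2 can switch to Day (38 → 81). Not NE.
(Dusk, Night): Species 1 can switch to Night (84 → 97). Not NE.
(Night, Day): Species 1 can switch to Dusk (52 → 80). Not NE.
(Night, Dusk): Species 1 can switch to Day (23 → 75). Not NE.
(Night, Night): Species 2 can switch to Dusk (73 → 96). Not NE.
(Mixed, Day): Species 1 can switch to Dusk (48 → 80). Not NE.
(The remaining 2 profiles each have a profitable deviation by the same check.)

There is no pure-strategy Nash equilibrium.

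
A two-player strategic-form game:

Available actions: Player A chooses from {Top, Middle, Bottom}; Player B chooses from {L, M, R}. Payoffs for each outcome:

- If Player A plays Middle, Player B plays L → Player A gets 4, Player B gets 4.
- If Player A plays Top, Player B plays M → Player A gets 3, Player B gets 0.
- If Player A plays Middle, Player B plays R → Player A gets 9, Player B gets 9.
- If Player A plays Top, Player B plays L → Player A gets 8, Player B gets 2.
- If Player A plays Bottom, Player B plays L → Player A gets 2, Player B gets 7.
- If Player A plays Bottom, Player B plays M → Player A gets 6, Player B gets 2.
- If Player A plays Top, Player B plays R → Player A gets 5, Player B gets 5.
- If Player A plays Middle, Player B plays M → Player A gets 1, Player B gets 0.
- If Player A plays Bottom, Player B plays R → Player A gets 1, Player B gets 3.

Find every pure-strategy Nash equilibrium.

(Middle, R)

(Top, L): Player B can switch to R (2 → 5). Not NE.
(Top, M): Player A can switch to Bottom (3 → 6). Not NE.
(Top, R): Player A can switch to Middle (5 → 9). Not NE.
(Middle, L): Player A can switch to Top (4 → 8). Not NE.
(Middle, M): Player A can switch to Top (1 → 3). Not NE.
(Middle, R): Player A gets 9, best alternative 5; Player B gets 9, best alternative 4. No profitable deviation — NE.
(Bottom, L): Player A can switch to Top (2 → 8). Not NE.
(Bottom, M): Player B can switch to L (2 → 7). Not NE.
(Bottom, R): Player A can switch to Top (1 → 5). Not NE.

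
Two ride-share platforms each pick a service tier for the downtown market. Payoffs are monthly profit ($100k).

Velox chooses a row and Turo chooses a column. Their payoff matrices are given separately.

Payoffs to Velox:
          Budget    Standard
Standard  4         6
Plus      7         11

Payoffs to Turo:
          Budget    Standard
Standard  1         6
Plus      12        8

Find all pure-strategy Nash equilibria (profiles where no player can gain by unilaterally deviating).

The unique pure-strategy Nash equilibrium is (Plus, Budget).

Velox against Budget: payoffs 4, 7 → best response Plus.
Velox against Standard: payoffs 6, 11 → best response Plus.
Turo against Standard: payoffs 1, 6 → best response Standard.
Turo against Plus: payoffs 12, 8 → best response Budget.
Mutual best responses: (Plus, Budget).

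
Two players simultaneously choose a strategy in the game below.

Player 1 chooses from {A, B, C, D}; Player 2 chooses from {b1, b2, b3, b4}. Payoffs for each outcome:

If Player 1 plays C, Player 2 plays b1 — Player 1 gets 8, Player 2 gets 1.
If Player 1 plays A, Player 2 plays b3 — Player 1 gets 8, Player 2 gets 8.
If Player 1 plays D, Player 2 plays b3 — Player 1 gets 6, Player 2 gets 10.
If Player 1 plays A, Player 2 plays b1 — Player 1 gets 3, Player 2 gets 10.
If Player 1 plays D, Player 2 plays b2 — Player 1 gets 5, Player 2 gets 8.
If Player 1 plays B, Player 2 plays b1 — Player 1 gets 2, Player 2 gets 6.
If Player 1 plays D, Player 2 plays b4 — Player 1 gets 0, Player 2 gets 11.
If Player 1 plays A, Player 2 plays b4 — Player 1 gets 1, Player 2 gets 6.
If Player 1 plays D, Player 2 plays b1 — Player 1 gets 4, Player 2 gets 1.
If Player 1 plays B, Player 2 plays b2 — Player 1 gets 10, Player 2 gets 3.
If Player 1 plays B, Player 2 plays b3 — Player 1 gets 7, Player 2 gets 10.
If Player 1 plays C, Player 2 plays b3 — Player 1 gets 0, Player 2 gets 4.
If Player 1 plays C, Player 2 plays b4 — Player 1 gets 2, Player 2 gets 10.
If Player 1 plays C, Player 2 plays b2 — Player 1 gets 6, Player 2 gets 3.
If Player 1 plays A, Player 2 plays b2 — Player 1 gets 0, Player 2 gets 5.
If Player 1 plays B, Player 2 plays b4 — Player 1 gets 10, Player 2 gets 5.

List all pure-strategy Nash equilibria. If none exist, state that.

Player 1 against b1: payoffs 3, 2, 8, 4 → best response C.
Player 1 against b2: payoffs 0, 10, 6, 5 → best response B.
Player 1 against b3: payoffs 8, 7, 0, 6 → best response A.
Player 1 against b4: payoffs 1, 10, 2, 0 → best response B.
Player 2 against A: payoffs 10, 5, 8, 6 → best response b1.
Player 2 against B: payoffs 6, 3, 10, 5 → best response b3.
Player 2 against C: payoffs 1, 3, 4, 10 → best response b4.
Player 2 against D: payoffs 1, 8, 10, 11 → best response b4.
No profile is a mutual best response for all players.

This game has no pure Nash equilibrium.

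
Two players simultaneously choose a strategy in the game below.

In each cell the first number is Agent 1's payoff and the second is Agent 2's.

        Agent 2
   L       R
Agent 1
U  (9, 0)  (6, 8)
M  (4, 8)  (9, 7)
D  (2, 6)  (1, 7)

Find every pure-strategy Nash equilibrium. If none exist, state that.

Agent 1 against L: payoffs 9, 4, 2 → best response U.
Agent 1 against R: payoffs 6, 9, 1 → best response M.
Agent 2 against U: payoffs 0, 8 → best response R.
Agent 2 against M: payoffs 8, 7 → best response L.
Agent 2 against D: payoffs 6, 7 → best response R.
No profile is a mutual best response for all players.

This game has no pure Nash equilibrium.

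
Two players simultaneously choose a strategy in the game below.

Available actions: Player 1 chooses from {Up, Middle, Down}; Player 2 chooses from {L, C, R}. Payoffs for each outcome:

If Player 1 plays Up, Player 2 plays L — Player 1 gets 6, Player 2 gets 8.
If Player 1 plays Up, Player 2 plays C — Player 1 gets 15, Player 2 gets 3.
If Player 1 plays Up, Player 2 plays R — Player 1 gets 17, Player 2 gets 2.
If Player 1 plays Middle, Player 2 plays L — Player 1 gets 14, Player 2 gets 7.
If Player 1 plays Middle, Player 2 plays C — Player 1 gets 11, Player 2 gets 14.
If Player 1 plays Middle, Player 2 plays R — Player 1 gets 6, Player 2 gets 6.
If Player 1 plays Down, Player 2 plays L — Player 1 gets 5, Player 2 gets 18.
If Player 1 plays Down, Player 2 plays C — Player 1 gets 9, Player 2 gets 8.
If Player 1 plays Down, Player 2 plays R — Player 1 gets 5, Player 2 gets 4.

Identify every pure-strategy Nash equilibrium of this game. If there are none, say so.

Player 1 against L: payoffs 6, 14, 5 → best response Middle.
Player 1 against C: payoffs 15, 11, 9 → best response Up.
Player 1 against R: payoffs 17, 6, 5 → best response Up.
Player 2 against Up: payoffs 8, 3, 2 → best response L.
Player 2 against Middle: payoffs 7, 14, 6 → best response C.
Player 2 against Down: payoffs 18, 8, 4 → best response L.
No profile is a mutual best response for all players.

This game has no pure Nash equilibrium.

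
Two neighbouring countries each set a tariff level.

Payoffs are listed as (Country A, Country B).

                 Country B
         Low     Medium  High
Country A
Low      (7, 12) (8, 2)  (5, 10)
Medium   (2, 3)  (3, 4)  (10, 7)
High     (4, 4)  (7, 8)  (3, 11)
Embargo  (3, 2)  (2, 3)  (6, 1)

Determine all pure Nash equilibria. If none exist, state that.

Pure-strategy Nash equilibria: (Low, Low), (Medium, High)

Country A against Low: payoffs 7, 2, 4, 3 → best response Low.
Country A against Medium: payoffs 8, 3, 7, 2 → best response Low.
Country A against High: payoffs 5, 10, 3, 6 → best response Medium.
Country B against Low: payoffs 12, 2, 10 → best response Low.
Country B against Medium: payoffs 3, 4, 7 → best response High.
Country B against High: payoffs 4, 8, 11 → best response High.
Country B against Embargo: payoffs 2, 3, 1 → best response Medium.
Mutual best responses: (Low, Low); (Medium, High).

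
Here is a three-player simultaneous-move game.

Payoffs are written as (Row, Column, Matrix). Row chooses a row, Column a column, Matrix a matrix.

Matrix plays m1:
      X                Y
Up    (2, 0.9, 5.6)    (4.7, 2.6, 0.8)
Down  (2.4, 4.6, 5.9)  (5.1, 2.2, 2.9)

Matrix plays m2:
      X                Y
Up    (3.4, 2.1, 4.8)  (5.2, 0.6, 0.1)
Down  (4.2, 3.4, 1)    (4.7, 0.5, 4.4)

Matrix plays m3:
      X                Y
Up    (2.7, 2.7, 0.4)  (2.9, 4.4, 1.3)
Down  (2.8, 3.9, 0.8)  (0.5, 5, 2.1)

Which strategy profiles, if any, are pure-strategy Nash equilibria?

(Up, X, m1): Row can switch to Down (2 → 2.4). Not NE.
(Up, X, m2): Row can switch to Down (3.4 → 4.2). Not NE.
(Up, X, m3): Row can switch to Down (2.7 → 2.8). Not NE.
(Up, Y, m1): Row can switch to Down (4.7 → 5.1). Not NE.
(Up, Y, m2): Column can switch to X (0.6 → 2.1). Not NE.
(Up, Y, m3): Row gets 2.9, best alternative 0.5; Column gets 4.4, best alternative 2.7; Matrix gets 1.3, best alternative 0.8. No profitable deviation — NE.
(Down, X, m1): Row gets 2.4, best alternative 2; Column gets 4.6, best alternative 2.2; Matrix gets 5.9, best alternative 1. No profitable deviation — NE.
(Down, X, m2): Matrix can switch to m1 (1 → 5.9). Not NE.
(The remaining 4 profiles each have a profitable deviation by the same check.)

Pure-strategy Nash equilibria: (Up, Y, m3); (Down, X, m1)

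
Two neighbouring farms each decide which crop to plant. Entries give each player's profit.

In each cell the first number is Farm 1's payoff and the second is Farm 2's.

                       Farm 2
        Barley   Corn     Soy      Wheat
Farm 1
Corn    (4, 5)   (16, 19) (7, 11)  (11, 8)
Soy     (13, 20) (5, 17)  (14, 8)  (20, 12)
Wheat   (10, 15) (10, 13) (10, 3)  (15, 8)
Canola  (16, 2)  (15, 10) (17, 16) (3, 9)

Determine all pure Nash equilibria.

Mark each player's best response to every combination of opponents' strategies; a profile where every player is best-responding is a pure Nash equilibrium.
Farm 1 against Barley: payoffs 4, 13, 10, 16 → best response Canola.
Farm 1 against Corn: payoffs 16, 5, 10, 15 → best response Corn.
Farm 1 against Soy: payoffs 7, 14, 10, 17 → best response Canola.
Farm 1 against Wheat: payoffs 11, 20, 15, 3 → best response Soy.
Farm 2 against Corn: payoffs 5, 19, 11, 8 → best response Corn.
Farm 2 against Soy: payoffs 20, 17, 8, 12 → best response Barley.
Farm 2 against Wheat: payoffs 15, 13, 3, 8 → best response Barley.
Farm 2 against Canola: payoffs 2, 10, 16, 9 → best response Soy.
Mutual best responses: (Corn, Corn); (Canola, Soy).

The pure Nash equilibria are (Corn, Corn) and (Canola, Soy).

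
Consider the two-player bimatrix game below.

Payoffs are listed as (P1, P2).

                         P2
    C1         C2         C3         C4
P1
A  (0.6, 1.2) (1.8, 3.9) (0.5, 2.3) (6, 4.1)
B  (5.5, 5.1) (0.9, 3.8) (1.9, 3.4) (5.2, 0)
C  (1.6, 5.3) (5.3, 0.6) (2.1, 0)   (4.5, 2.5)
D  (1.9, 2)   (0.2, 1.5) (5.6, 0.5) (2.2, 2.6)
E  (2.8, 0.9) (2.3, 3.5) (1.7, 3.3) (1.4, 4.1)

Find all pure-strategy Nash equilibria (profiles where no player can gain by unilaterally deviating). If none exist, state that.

The pure Nash equilibria are (A, C4), (B, C1).

Check each profile: it is a Nash equilibrium iff no player can strictly gain by switching unilaterally.
(A, C1): P1 can switch to B (0.6 → 5.5). Not NE.
(A, C2): P1 can switch to C (1.8 → 5.3). Not NE.
(A, C3): P1 can switch to B (0.5 → 1.9). Not NE.
(A, C4): P1 gets 6, best alternative 5.2; P2 gets 4.1, best alternative 3.9. No profitable deviation — NE.
(B, C1): P1 gets 5.5, best alternative 2.8; P2 gets 5.1, best alternative 3.8. No profitable deviation — NE.
(B, C2): P1 can switch to A (0.9 → 1.8). Not NE.
(B, C3): P1 can switch to C (1.9 → 2.1). Not NE.
(B, C4): P1 can switch to A (5.2 → 6). Not NE.
(C, C1): P1 can switch to B (1.6 → 5.5). Not NE.
(C, C2): P2 can switch to C1 (0.6 → 5.3). Not NE.
(C, C3): P1 can switch to D (2.1 → 5.6). Not NE.
(C, C4): P1 can switch to A (4.5 → 6). Not NE.
(D, C1): P1 can switch to B (1.9 → 5.5). Not NE.
(D, C2): P1 can switch to A (0.2 → 1.8). Not NE.
(The remaining 6 profiles each have a profitable deviation by the same check.)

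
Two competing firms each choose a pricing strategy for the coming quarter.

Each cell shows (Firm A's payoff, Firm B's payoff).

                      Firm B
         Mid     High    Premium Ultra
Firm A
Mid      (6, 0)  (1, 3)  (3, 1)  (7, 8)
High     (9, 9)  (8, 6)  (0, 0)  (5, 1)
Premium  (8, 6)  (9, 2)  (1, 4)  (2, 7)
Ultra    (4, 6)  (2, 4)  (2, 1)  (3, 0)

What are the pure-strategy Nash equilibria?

For each strategy profile, look for a profitable unilateral deviation.
(Mid, Mid): Firm A can switch to High (6 → 9). Not NE.
(Mid, High): Firm A can switch to High (1 → 8). Not NE.
(Mid, Premium): Firm B can switch to High (1 → 3). Not NE.
(Mid, Ultra): Firm A gets 7, best alternative 5; Firm B gets 8, best alternative 3. No profitable deviation — NE.
(High, Mid): Firm A gets 9, best alternative 8; Firm B gets 9, best alternative 6. No profitable deviation — NE.
(High, High): Firm A can switch to Premium (8 → 9). Not NE.
(High, Premium): Firm A can switch to Mid (0 → 3). Not NE.
(High, Ultra): Firm A can switch to Mid (5 → 7). Not NE.
(Premium, Mid): Firm A can switch to High (8 → 9). Not NE.
(Premium, High): Firm B can switch to Mid (2 → 6). Not NE.
(Premium, Premium): Firm A can switch to Mid (1 → 3). Not NE.
(Premium, Ultra): Firm A can switch to Mid (2 → 7). Not NE.
(The remaining 4 profiles each have a profitable deviation by the same check.)

Pure-strategy Nash equilibria: (Mid, Ultra); (High, Mid)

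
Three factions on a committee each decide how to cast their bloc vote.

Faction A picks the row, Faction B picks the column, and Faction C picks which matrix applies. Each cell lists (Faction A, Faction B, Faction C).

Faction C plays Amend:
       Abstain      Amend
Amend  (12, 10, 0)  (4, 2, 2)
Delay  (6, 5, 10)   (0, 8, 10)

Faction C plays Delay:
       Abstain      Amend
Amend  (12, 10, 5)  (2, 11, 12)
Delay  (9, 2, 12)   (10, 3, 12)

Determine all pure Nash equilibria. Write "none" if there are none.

(Delay, Amend, Delay)

For each strategy profile, look for a profitable unilateral deviation.
(Amend, Abstain, Amend): Faction C can switch to Delay (0 → 5). Not NE.
(Amend, Abstain, Delay): Faction B can switch to Amend (10 → 11). Not NE.
(Amend, Amend, Amend): Faction B can switch to Abstain (2 → 10). Not NE.
(Amend, Amend, Delay): Faction A can switch to Delay (2 → 10). Not NE.
(Delay, Abstain, Amend): Faction A can switch to Amend (6 → 12). Not NE.
(Delay, Abstain, Delay): Faction A can switch to Amend (9 → 12). Not NE.
(Delay, Amend, Amend): Faction A can switch to Amend (0 → 4). Not NE.
(Delay, Amend, Delay): Faction A gets 10, best alternative 2; Faction B gets 3, best alternative 2; Faction C gets 12, best alternative 10. No profitable deviation — NE.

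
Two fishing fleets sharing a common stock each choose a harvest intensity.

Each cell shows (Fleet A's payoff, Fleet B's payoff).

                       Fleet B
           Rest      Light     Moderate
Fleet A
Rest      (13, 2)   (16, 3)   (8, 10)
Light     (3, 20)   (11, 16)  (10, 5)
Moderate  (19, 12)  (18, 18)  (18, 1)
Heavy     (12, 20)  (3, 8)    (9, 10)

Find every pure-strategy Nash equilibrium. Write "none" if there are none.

(Rest, Rest): Fleet A can switch to Moderate (13 → 19). Not NE.
(Rest, Light): Fleet A can switch to Moderate (16 → 18). Not NE.
(Rest, Moderate): Fleet A can switch to Light (8 → 10). Not NE.
(Light, Rest): Fleet A can switch to Rest (3 → 13). Not NE.
(Light, Light): Fleet A can switch to Rest (11 → 16). Not NE.
(Light, Moderate): Fleet A can switch to Moderate (10 → 18). Not NE.
(Moderate, Rest): Fleet B can switch to Light (12 → 18). Not NE.
(Moderate, Light): Fleet A gets 18, best alternative 16; Fleet B gets 18, best alternative 12. No profitable deviation — NE.
(Moderate, Moderate): Fleet B can switch to Rest (1 → 12). Not NE.
(The remaining 3 profiles each have a profitable deviation by the same check.)

(Moderate, Light)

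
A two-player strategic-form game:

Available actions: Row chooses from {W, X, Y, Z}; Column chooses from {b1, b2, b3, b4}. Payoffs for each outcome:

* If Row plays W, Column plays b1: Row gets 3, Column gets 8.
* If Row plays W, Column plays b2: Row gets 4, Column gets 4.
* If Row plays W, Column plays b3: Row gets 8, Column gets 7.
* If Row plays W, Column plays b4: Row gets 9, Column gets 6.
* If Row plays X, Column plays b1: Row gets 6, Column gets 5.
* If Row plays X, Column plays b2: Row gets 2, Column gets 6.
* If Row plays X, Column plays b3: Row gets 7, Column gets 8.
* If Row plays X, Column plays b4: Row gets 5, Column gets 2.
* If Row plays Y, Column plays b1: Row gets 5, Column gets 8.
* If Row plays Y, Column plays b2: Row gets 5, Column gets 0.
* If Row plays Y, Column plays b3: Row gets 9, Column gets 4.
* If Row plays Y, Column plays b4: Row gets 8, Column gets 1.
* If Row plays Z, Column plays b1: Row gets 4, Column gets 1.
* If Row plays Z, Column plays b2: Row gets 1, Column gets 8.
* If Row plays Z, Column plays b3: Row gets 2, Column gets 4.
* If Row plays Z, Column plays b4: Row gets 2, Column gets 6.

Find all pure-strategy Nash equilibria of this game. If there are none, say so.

No pure-strategy Nash equilibrium.

For each strategy profile, look for a profitable unilateral deviation.
(W, b1): Row can switch to X (3 → 6). Not NE.
(W, b2): Row can switch to Y (4 → 5). Not NE.
(W, b3): Row can switch to Y (8 → 9). Not NE.
(W, b4): Column can switch to b1 (6 → 8). Not NE.
(X, b1): Column can switch to b2 (5 → 6). Not NE.
(X, b2): Row can switch to W (2 → 4). Not NE.
(X, b3): Row can switch to W (7 → 8). Not NE.
(X, b4): Row can switch to W (5 → 9). Not NE.
(The remaining 8 profiles each have a profitable deviation by the same check.)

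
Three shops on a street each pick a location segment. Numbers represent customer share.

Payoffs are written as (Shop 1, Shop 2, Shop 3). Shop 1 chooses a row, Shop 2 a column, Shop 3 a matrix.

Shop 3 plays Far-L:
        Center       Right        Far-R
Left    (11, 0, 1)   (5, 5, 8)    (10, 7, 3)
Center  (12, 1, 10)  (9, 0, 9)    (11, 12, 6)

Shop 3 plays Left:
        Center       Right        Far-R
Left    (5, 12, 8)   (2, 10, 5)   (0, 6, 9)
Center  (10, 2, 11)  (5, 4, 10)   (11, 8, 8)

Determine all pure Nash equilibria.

Shop 1 against (Center, Far-L): payoffs 11, 12 → best response Center.
Shop 1 against (Center, Left): payoffs 5, 10 → best response Center.
Shop 1 against (Right, Far-L): payoffs 5, 9 → best response Center.
Shop 1 against (Right, Left): payoffs 2, 5 → best response Center.
Shop 1 against (Far-R, Far-L): payoffs 10, 11 → best response Center.
Shop 1 against (Far-R, Left): payoffs 0, 11 → best response Center.
Shop 2 against (Left, Far-L): payoffs 0, 5, 7 → best response Far-R.
Shop 2 against (Left, Left): payoffs 12, 10, 6 → best response Center.
Shop 2 against (Center, Far-L): payoffs 1, 0, 12 → best response Far-R.
Shop 2 against (Center, Left): payoffs 2, 4, 8 → best response Far-R.
Shop 3 against (Left, Center): payoffs 1, 8 → best response Left.
Shop 3 against (Left, Right): payoffs 8, 5 → best response Far-L.
Shop 3 against (Left, Far-R): payoffs 3, 9 → best response Left.
Shop 3 against (Center, Center): payoffs 10, 11 → best response Left.
Shop 3 against (Center, Right): payoffs 9, 10 → best response Left.
Shop 3 against (Center, Far-R): payoffs 6, 8 → best response Left.
Mutual best responses: (Center, Far-R, Left).

The unique pure-strategy Nash equilibrium is (Center, Far-R, Left).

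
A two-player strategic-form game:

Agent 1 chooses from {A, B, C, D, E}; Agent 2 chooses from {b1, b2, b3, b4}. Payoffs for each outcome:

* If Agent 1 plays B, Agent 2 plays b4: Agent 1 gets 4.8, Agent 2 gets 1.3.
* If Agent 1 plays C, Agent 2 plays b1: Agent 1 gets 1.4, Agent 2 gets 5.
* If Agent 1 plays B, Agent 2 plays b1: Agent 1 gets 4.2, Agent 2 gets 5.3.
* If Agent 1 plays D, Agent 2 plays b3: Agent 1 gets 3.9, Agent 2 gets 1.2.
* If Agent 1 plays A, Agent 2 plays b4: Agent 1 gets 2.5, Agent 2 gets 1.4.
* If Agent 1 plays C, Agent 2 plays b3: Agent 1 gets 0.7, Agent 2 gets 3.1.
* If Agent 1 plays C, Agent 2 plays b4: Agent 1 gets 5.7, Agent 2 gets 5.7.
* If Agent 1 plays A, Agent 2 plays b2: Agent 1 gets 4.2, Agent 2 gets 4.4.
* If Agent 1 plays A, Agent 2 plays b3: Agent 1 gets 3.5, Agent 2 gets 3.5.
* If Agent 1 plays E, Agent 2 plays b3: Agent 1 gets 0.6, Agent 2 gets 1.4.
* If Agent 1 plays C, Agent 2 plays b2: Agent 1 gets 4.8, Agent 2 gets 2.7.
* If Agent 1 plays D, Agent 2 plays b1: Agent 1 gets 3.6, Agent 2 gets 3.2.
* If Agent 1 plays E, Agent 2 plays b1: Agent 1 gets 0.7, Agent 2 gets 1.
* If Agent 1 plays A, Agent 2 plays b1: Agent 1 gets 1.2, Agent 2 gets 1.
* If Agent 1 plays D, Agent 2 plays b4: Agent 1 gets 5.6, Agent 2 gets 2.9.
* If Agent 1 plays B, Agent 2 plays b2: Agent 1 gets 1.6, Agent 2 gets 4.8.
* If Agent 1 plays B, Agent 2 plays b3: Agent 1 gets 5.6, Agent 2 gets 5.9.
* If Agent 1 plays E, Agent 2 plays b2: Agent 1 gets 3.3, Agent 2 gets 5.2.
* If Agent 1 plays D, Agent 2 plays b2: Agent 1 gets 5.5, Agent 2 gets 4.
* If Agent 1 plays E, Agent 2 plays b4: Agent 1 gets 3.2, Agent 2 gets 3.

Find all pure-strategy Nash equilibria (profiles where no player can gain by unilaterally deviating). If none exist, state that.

Check each profile: it is a Nash equilibrium iff no player can strictly gain by switching unilaterally.
(A, b1): Agent 1 can switch to B (1.2 → 4.2). Not NE.
(A, b2): Agent 1 can switch to C (4.2 → 4.8). Not NE.
(A, b3): Agent 1 can switch to B (3.5 → 5.6). Not NE.
(A, b4): Agent 1 can switch to B (2.5 → 4.8). Not NE.
(B, b1): Agent 2 can switch to b3 (5.3 → 5.9). Not NE.
(B, b2): Agent 1 can switch to A (1.6 → 4.2). Not NE.
(B, b3): Agent 1 gets 5.6, best alternative 3.9; Agent 2 gets 5.9, best alternative 5.3. No profitable deviation — NE.
(B, b4): Agent 1 can switch to C (4.8 → 5.7). Not NE.
(C, b1): Agent 1 can switch to B (1.4 → 4.2). Not NE.
(C, b2): Agent 1 can switch to D (4.8 → 5.5). Not NE.
(C, b3): Agent 1 can switch to A (0.7 → 3.5). Not NE.
(C, b4): Agent 1 gets 5.7, best alternative 5.6; Agent 2 gets 5.7, best alternative 5. No profitable deviation — NE.
(D, b1): Agent 1 can switch to B (3.6 → 4.2). Not NE.
(D, b2): Agent 1 gets 5.5, best alternative 4.8; Agent 2 gets 4, best alternative 3.2. No profitable deviation — NE.
(D, b3): Agent 1 can switch to B (3.9 → 5.6). Not NE.
(The remaining 5 profiles each have a profitable deviation by the same check.)

(B, b3); (C, b4); (D, b2)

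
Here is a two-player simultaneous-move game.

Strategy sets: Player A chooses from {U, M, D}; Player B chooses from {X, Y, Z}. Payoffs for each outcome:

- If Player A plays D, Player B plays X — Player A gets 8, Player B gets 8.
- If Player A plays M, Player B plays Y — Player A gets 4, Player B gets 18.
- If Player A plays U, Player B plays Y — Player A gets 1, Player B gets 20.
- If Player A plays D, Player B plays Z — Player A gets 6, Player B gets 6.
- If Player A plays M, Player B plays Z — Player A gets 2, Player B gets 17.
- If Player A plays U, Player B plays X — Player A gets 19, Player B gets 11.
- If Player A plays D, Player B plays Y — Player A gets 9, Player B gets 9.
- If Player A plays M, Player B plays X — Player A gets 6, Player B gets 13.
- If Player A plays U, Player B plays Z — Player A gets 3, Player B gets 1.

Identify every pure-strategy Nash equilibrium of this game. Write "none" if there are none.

Player A against X: payoffs 19, 6, 8 → best response U.
Player A against Y: payoffs 1, 4, 9 → best response D.
Player A against Z: payoffs 3, 2, 6 → best response D.
Player B against U: payoffs 11, 20, 1 → best response Y.
Player B against M: payoffs 13, 18, 17 → best response Y.
Player B against D: payoffs 8, 9, 6 → best response Y.
Mutual best responses: (D, Y).

Pure NE: (D, Y)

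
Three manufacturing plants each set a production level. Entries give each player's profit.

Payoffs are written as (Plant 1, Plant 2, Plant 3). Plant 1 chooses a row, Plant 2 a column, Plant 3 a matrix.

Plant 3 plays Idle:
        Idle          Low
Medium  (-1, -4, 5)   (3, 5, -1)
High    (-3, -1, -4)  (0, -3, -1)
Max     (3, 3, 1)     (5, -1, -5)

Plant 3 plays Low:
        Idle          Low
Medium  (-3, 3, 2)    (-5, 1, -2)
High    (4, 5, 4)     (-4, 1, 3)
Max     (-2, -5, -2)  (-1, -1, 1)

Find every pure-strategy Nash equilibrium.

Pure-strategy Nash equilibria: (High, Idle, Low), (Max, Idle, Idle), (Max, Low, Low)

For each strategy profile, look for a profitable unilateral deviation.
(Medium, Idle, Idle): Plant 1 can switch to Max (-1 → 3). Not NE.
(Medium, Idle, Low): Plant 1 can switch to High (-3 → 4). Not NE.
(Medium, Low, Idle): Plant 1 can switch to Max (3 → 5). Not NE.
(Medium, Low, Low): Plant 1 can switch to High (-5 → -4). Not NE.
(High, Idle, Idle): Plant 1 can switch to Medium (-3 → -1). Not NE.
(High, Idle, Low): Plant 1 gets 4, best alternative -2; Plant 2 gets 5, best alternative 1; Plant 3 gets 4, best alternative -4. No profitable deviation — NE.
(High, Low, Idle): Plant 1 can switch to Medium (0 → 3). Not NE.
(High, Low, Low): Plant 1 can switch to Max (-4 → -1). Not NE.
(Max, Idle, Idle): Plant 1 gets 3, best alternative -1; Plant 2 gets 3, best alternative -1; Plant 3 gets 1, best alternative -2. No profitable deviation — NE.
(Max, Idle, Low): Plant 1 can switch to High (-2 → 4). Not NE.
(Max, Low, Idle): Plant 2 can switch to Idle (-1 → 3). Not NE.
(Max, Low, Low): Plant 1 gets -1, best alternative -4; Plant 2 gets -1, best alternative -5; Plant 3 gets 1, best alternative -5. No profitable deviation — NE.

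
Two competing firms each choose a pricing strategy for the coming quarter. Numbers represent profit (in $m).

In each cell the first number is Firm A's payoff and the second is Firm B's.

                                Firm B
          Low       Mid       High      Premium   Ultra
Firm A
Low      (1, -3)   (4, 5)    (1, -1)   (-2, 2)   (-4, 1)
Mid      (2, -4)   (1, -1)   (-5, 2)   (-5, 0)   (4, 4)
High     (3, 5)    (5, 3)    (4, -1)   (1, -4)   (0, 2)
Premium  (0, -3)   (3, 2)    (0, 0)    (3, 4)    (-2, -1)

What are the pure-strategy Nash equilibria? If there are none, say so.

The pure Nash equilibria are (Mid, Ultra) and (High, Low) and (Premium, Premium).

Firm A against Low: payoffs 1, 2, 3, 0 → best response High.
Firm A against Mid: payoffs 4, 1, 5, 3 → best response High.
Firm A against High: payoffs 1, -5, 4, 0 → best response High.
Firm A against Premium: payoffs -2, -5, 1, 3 → best response Premium.
Firm A against Ultra: payoffs -4, 4, 0, -2 → best response Mid.
Firm B against Low: payoffs -3, 5, -1, 2, 1 → best response Mid.
Firm B against Mid: payoffs -4, -1, 2, 0, 4 → best response Ultra.
Firm B against High: payoffs 5, 3, -1, -4, 2 → best response Low.
Firm B against Premium: payoffs -3, 2, 0, 4, -1 → best response Premium.
Mutual best responses: (Mid, Ultra); (High, Low); (Premium, Premium).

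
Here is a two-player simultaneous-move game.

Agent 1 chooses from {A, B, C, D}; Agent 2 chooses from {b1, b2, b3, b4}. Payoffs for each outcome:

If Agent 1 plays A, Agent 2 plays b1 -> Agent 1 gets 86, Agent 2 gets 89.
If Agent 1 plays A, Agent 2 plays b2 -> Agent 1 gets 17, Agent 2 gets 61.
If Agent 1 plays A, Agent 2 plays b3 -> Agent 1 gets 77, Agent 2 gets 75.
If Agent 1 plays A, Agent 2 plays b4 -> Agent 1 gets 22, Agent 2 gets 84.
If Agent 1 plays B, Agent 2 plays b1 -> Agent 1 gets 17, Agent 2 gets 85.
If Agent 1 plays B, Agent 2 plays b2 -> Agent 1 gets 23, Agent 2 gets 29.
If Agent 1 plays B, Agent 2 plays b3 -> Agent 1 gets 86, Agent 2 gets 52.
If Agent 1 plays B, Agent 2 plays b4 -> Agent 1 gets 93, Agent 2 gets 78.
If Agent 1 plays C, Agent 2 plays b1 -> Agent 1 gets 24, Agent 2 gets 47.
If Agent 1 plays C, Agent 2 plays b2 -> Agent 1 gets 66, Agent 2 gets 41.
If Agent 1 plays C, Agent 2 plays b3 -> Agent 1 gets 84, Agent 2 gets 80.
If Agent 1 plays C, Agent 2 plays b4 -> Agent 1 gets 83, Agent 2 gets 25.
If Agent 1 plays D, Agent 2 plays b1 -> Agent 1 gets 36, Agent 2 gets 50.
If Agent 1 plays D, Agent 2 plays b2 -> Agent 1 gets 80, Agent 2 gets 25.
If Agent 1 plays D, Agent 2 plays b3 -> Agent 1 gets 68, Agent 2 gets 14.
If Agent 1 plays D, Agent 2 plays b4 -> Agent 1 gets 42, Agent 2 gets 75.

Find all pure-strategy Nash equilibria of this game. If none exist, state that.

Pure NE: (A, b1)

Check each profile: it is a Nash equilibrium iff no player can strictly gain by switching unilaterally.
(A, b1): Agent 1 gets 86, best alternative 36; Agent 2 gets 89, best alternative 84. No profitable deviation — NE.
(A, b2): Agent 1 can switch to B (17 → 23). Not NE.
(A, b3): Agent 1 can switch to B (77 → 86). Not NE.
(A, b4): Agent 1 can switch to B (22 → 93). Not NE.
(B, b1): Agent 1 can switch to A (17 → 86). Not NE.
(B, b2): Agent 1 can switch to C (23 → 66). Not NE.
(B, b3): Agent 2 can switch to b1 (52 → 85). Not NE.
(B, b4): Agent 2 can switch to b1 (78 → 85). Not NE.
(C, b1): Agent 1 can switch to A (24 → 86). Not NE.
(C, b2): Agent 1 can switch to D (66 → 80). Not NE.
(C, b3): Agent 1 can switch to B (84 → 86). Not NE.
(The remaining 5 profiles each have a profitable deviation by the same check.)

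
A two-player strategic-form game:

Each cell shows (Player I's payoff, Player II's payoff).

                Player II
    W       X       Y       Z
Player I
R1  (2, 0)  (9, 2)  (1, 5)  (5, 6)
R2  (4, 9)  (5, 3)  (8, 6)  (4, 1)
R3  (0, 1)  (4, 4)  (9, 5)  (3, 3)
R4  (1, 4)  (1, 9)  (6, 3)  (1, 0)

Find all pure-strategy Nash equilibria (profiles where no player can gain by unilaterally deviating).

(R1, W): Player I can switch to R2 (2 → 4). Not NE.
(R1, X): Player II can switch to Y (2 → 5). Not NE.
(R1, Y): Player I can switch to R2 (1 → 8). Not NE.
(R1, Z): Player I gets 5, best alternative 4; Player II gets 6, best alternative 5. No profitable deviation — NE.
(R2, W): Player I gets 4, best alternative 2; Player II gets 9, best alternative 6. No profitable deviation — NE.
(R2, X): Player I can switch to R1 (5 → 9). Not NE.
(R2, Y): Player I can switch to R3 (8 → 9). Not NE.
(R2, Z): Player I can switch to R1 (4 → 5). Not NE.
(R3, W): Player I can switch to R1 (0 → 2). Not NE.
(R3, X): Player I can switch to R1 (4 → 9). Not NE.
(R3, Y): Player I gets 9, best alternative 8; Player II gets 5, best alternative 4. No profitable deviation — NE.
(R3, Z): Player I can switch to R1 (3 → 5). Not NE.
(R4, W): Player I can switch to R1 (1 → 2). Not NE.
(R4, X): Player I can switch to R1 (1 → 9). Not NE.
(R4, Y): Player I can switch to R2 (6 → 8). Not NE.
(The remaining 1 profile has a profitable deviation by the same check.)

The pure Nash equilibria are (R1, Z), (R2, W), (R3, Y).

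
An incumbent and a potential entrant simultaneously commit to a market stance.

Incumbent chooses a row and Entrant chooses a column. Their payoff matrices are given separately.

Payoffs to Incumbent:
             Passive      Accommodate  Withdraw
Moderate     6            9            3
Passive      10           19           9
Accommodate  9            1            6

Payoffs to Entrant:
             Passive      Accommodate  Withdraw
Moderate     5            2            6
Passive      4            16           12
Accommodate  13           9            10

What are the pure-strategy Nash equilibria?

The unique pure-strategy Nash equilibrium is (Passive, Accommodate).

For each strategy profile, look for a profitable unilateral deviation.
(Moderate, Passive): Incumbent can switch to Passive (6 → 10). Not NE.
(Moderate, Accommodate): Incumbent can switch to Passive (9 → 19). Not NE.
(Moderate, Withdraw): Incumbent can switch to Passive (3 → 9). Not NE.
(Passive, Passive): Entrant can switch to Accommodate (4 → 16). Not NE.
(Passive, Accommodate): Incumbent gets 19, best alternative 9; Entrant gets 16, best alternative 12. No profitable deviation — NE.
(Passive, Withdraw): Entrant can switch to Accommodate (12 → 16). Not NE.
(Accommodate, Passive): Incumbent can switch to Passive (9 → 10). Not NE.
(Accommodate, Accommodate): Incumbent can switch to Moderate (1 → 9). Not NE.
(Accommodate, Withdraw): Incumbent can switch to Passive (6 → 9). Not NE.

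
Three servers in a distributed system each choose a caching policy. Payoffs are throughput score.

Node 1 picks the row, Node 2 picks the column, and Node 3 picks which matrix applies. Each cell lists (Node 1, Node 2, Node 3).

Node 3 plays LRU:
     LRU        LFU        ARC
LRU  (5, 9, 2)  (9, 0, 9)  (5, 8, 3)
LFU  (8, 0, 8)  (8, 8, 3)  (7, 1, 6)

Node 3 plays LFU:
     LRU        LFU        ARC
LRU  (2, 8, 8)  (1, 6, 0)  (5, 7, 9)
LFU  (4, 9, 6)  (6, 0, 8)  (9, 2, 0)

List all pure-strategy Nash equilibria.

There is no pure-strategy Nash equilibrium.

Node 1 against (LRU, LRU): payoffs 5, 8 → best response LFU.
Node 1 against (LRU, LFU): payoffs 2, 4 → best response LFU.
Node 1 against (LFU, LRU): payoffs 9, 8 → best response LRU.
Node 1 against (LFU, LFU): payoffs 1, 6 → best response LFU.
Node 1 against (ARC, LRU): payoffs 5, 7 → best response LFU.
Node 1 against (ARC, LFU): payoffs 5, 9 → best response LFU.
Node 2 against (LRU, LRU): payoffs 9, 0, 8 → best response LRU.
Node 2 against (LRU, LFU): payoffs 8, 6, 7 → best response LRU.
Node 2 against (LFU, LRU): payoffs 0, 8, 1 → best response LFU.
Node 2 against (LFU, LFU): payoffs 9, 0, 2 → best response LRU.
Node 3 against (LRU, LRU): payoffs 2, 8 → best response LFU.
Node 3 against (LRU, LFU): payoffs 9, 0 → best response LRU.
Node 3 against (LRU, ARC): payoffs 3, 9 → best response LFU.
Node 3 against (LFU, LRU): payoffs 8, 6 → best response LRU.
Node 3 against (LFU, LFU): payoffs 3, 8 → best response LFU.
Node 3 against (LFU, ARC): payoffs 6, 0 → best response LRU.
No profile is a mutual best response for all players.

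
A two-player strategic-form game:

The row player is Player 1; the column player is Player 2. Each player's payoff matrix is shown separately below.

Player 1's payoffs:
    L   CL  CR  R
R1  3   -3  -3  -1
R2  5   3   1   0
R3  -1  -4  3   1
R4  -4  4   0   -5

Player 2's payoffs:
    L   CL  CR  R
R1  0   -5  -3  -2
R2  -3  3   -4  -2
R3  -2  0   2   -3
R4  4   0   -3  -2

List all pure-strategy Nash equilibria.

(R3, CR)

(R1, L): Player 1 can switch to R2 (3 → 5). Not NE.
(R1, CL): Player 1 can switch to R2 (-3 → 3). Not NE.
(R1, CR): Player 1 can switch to R2 (-3 → 1). Not NE.
(R1, R): Player 1 can switch to R2 (-1 → 0). Not NE.
(R2, L): Player 2 can switch to CL (-3 → 3). Not NE.
(R2, CL): Player 1 can switch to R4 (3 → 4). Not NE.
(R2, CR): Player 1 can switch to R3 (1 → 3). Not NE.
(R2, R): Player 1 can switch to R3 (0 → 1). Not NE.
(R3, L): Player 1 can switch to R1 (-1 → 3). Not NE.
(R3, CL): Player 1 can switch to R1 (-4 → -3). Not NE.
(R3, CR): Player 1 gets 3, best alternative 1; Player 2 gets 2, best alternative 0. No profitable deviation — NE.
(R3, R): Player 2 can switch to L (-3 → -2). Not NE.
(R4, L): Player 1 can switch to R1 (-4 → 3). Not NE.
(The remaining 3 profiles each have a profitable deviation by the same check.)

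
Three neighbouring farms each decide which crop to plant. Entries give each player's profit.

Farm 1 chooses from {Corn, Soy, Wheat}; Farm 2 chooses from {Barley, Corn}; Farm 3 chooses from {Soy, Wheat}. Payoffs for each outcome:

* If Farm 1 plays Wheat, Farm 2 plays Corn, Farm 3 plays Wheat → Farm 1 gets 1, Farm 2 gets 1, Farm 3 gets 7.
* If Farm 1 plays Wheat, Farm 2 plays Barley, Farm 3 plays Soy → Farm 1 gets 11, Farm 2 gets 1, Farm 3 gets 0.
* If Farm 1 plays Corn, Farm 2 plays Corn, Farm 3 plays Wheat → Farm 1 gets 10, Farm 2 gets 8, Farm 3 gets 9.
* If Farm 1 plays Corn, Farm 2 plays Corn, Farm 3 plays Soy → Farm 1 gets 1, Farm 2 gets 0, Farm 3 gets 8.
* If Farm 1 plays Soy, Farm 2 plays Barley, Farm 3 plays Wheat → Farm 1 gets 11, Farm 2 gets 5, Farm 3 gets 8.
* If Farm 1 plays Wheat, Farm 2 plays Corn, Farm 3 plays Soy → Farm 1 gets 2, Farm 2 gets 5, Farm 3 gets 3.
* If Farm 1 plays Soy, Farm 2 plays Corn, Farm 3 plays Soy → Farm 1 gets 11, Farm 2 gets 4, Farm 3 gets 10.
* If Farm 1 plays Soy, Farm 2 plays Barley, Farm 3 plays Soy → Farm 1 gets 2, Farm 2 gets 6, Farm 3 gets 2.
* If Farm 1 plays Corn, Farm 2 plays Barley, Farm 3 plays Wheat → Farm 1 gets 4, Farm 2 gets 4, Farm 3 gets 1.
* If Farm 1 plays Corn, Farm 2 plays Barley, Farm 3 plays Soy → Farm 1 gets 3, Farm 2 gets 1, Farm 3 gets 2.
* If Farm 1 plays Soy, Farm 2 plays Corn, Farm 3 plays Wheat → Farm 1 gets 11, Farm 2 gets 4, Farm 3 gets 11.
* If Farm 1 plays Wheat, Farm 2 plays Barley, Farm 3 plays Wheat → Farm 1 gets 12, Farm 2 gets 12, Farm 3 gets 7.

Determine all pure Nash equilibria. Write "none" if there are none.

The unique pure-strategy Nash equilibrium is (Wheat, Barley, Wheat).

(Corn, Barley, Soy): Farm 1 can switch to Wheat (3 → 11). Not NE.
(Corn, Barley, Wheat): Farm 1 can switch to Soy (4 → 11). Not NE.
(Corn, Corn, Soy): Farm 1 can switch to Soy (1 → 11). Not NE.
(Corn, Corn, Wheat): Farm 1 can switch to Soy (10 → 11). Not NE.
(Soy, Barley, Soy): Farm 1 can switch to Corn (2 → 3). Not NE.
(Soy, Barley, Wheat): Farm 1 can switch to Wheat (11 → 12). Not NE.
(Soy, Corn, Soy): Farm 2 can switch to Barley (4 → 6). Not NE.
(Soy, Corn, Wheat): Farm 2 can switch to Barley (4 → 5). Not NE.
(Wheat, Barley, Wheat): Farm 1 gets 12, best alternative 11; Farm 2 gets 12, best alternative 1; Farm 3 gets 7, best alternative 0. No profitable deviation — NE.
(The remaining 3 profiles each have a profitable deviation by the same check.)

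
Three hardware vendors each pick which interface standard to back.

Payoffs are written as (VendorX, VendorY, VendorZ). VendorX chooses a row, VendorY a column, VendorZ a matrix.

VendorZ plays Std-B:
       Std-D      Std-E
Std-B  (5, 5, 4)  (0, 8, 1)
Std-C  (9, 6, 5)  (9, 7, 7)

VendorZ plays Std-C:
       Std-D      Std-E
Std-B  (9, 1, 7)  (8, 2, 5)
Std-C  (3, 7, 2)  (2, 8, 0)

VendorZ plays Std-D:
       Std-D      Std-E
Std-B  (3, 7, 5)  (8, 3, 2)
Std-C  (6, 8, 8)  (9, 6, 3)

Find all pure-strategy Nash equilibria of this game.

(Std-B, Std-D, Std-B): VendorX can switch to Std-C (5 → 9). Not NE.
(Std-B, Std-D, Std-C): VendorY can switch to Std-E (1 → 2). Not NE.
(Std-B, Std-D, Std-D): VendorX can switch to Std-C (3 → 6). Not NE.
(Std-B, Std-E, Std-B): VendorX can switch to Std-C (0 → 9). Not NE.
(Std-B, Std-E, Std-C): VendorX gets 8, best alternative 2; VendorY gets 2, best alternative 1; VendorZ gets 5, best alternative 2. No profitable deviation — NE.
(Std-B, Std-E, Std-D): VendorX can switch to Std-C (8 → 9). Not NE.
(Std-C, Std-D, Std-B): VendorY can switch to Std-E (6 → 7). Not NE.
(Std-C, Std-D, Std-C): VendorX can switch to Std-B (3 → 9). Not NE.
(Std-C, Std-D, Std-D): VendorX gets 6, best alternative 3; VendorY gets 8, best alternative 6; VendorZ gets 8, best alternative 5. No profitable deviation — NE.
(Std-C, Std-E, Std-B): VendorX gets 9, best alternative 0; VendorY gets 7, best alternative 6; VendorZ gets 7, best alternative 3. No profitable deviation — NE.
(Std-C, Std-E, Std-C): VendorX can switch to Std-B (2 → 8). Not NE.
(Std-C, Std-E, Std-D): VendorY can switch to Std-D (6 → 8). Not NE.

Pure-strategy Nash equilibria: (Std-B, Std-E, Std-C), (Std-C, Std-D, Std-D), (Std-C, Std-E, Std-B)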